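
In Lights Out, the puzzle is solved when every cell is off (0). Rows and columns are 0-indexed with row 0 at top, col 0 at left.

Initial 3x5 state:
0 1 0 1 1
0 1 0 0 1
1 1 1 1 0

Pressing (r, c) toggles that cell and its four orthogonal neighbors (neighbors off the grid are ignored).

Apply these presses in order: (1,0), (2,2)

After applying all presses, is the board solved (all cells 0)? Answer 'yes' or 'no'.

Answer: no

Derivation:
After press 1 at (1,0):
1 1 0 1 1
1 0 0 0 1
0 1 1 1 0

After press 2 at (2,2):
1 1 0 1 1
1 0 1 0 1
0 0 0 0 0

Lights still on: 7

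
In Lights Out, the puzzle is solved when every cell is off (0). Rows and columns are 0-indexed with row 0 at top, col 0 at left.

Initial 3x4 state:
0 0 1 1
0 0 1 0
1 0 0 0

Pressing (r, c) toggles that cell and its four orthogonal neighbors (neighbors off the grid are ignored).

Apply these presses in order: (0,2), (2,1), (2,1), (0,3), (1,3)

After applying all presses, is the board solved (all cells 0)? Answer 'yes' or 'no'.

After press 1 at (0,2):
0 1 0 0
0 0 0 0
1 0 0 0

After press 2 at (2,1):
0 1 0 0
0 1 0 0
0 1 1 0

After press 3 at (2,1):
0 1 0 0
0 0 0 0
1 0 0 0

After press 4 at (0,3):
0 1 1 1
0 0 0 1
1 0 0 0

After press 5 at (1,3):
0 1 1 0
0 0 1 0
1 0 0 1

Lights still on: 5

Answer: no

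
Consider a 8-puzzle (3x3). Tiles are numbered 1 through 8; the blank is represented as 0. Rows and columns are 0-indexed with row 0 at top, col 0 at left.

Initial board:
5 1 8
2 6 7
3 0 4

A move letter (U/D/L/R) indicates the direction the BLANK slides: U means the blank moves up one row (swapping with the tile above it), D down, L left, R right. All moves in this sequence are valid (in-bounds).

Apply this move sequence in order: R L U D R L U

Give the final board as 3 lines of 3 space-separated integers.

After move 1 (R):
5 1 8
2 6 7
3 4 0

After move 2 (L):
5 1 8
2 6 7
3 0 4

After move 3 (U):
5 1 8
2 0 7
3 6 4

After move 4 (D):
5 1 8
2 6 7
3 0 4

After move 5 (R):
5 1 8
2 6 7
3 4 0

After move 6 (L):
5 1 8
2 6 7
3 0 4

After move 7 (U):
5 1 8
2 0 7
3 6 4

Answer: 5 1 8
2 0 7
3 6 4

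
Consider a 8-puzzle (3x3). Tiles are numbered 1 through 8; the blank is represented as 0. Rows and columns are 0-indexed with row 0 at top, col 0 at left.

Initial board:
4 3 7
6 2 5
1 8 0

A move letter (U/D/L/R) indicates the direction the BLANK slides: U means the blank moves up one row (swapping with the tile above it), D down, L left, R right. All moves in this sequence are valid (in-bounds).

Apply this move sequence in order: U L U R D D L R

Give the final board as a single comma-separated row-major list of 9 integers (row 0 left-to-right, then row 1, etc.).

After move 1 (U):
4 3 7
6 2 0
1 8 5

After move 2 (L):
4 3 7
6 0 2
1 8 5

After move 3 (U):
4 0 7
6 3 2
1 8 5

After move 4 (R):
4 7 0
6 3 2
1 8 5

After move 5 (D):
4 7 2
6 3 0
1 8 5

After move 6 (D):
4 7 2
6 3 5
1 8 0

After move 7 (L):
4 7 2
6 3 5
1 0 8

After move 8 (R):
4 7 2
6 3 5
1 8 0

Answer: 4, 7, 2, 6, 3, 5, 1, 8, 0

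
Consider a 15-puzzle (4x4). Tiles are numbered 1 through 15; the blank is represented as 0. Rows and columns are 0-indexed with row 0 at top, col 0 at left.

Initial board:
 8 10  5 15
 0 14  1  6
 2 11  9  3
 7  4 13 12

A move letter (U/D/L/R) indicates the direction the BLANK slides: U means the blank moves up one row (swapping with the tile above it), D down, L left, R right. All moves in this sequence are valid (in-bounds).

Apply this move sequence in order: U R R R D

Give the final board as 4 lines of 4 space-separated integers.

After move 1 (U):
 0 10  5 15
 8 14  1  6
 2 11  9  3
 7  4 13 12

After move 2 (R):
10  0  5 15
 8 14  1  6
 2 11  9  3
 7  4 13 12

After move 3 (R):
10  5  0 15
 8 14  1  6
 2 11  9  3
 7  4 13 12

After move 4 (R):
10  5 15  0
 8 14  1  6
 2 11  9  3
 7  4 13 12

After move 5 (D):
10  5 15  6
 8 14  1  0
 2 11  9  3
 7  4 13 12

Answer: 10  5 15  6
 8 14  1  0
 2 11  9  3
 7  4 13 12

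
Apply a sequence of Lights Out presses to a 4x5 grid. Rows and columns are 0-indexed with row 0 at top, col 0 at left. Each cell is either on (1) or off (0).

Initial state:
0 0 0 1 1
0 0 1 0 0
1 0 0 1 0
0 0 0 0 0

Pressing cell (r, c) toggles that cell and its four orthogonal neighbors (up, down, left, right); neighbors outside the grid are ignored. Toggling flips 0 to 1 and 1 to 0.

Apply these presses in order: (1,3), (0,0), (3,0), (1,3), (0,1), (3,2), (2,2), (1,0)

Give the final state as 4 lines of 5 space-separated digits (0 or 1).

Answer: 1 0 1 1 1
0 0 0 0 0
1 1 0 0 0
1 0 0 1 0

Derivation:
After press 1 at (1,3):
0 0 0 0 1
0 0 0 1 1
1 0 0 0 0
0 0 0 0 0

After press 2 at (0,0):
1 1 0 0 1
1 0 0 1 1
1 0 0 0 0
0 0 0 0 0

After press 3 at (3,0):
1 1 0 0 1
1 0 0 1 1
0 0 0 0 0
1 1 0 0 0

After press 4 at (1,3):
1 1 0 1 1
1 0 1 0 0
0 0 0 1 0
1 1 0 0 0

After press 5 at (0,1):
0 0 1 1 1
1 1 1 0 0
0 0 0 1 0
1 1 0 0 0

After press 6 at (3,2):
0 0 1 1 1
1 1 1 0 0
0 0 1 1 0
1 0 1 1 0

After press 7 at (2,2):
0 0 1 1 1
1 1 0 0 0
0 1 0 0 0
1 0 0 1 0

After press 8 at (1,0):
1 0 1 1 1
0 0 0 0 0
1 1 0 0 0
1 0 0 1 0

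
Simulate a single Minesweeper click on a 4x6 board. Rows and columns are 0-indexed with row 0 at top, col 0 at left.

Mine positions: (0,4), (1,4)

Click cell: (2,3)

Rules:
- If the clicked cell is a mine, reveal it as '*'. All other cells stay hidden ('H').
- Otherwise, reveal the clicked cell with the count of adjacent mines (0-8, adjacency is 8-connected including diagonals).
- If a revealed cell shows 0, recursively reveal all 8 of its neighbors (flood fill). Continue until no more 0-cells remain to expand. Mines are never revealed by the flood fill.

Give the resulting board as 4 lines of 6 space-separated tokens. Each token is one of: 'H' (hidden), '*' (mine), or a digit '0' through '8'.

H H H H H H
H H H H H H
H H H 1 H H
H H H H H H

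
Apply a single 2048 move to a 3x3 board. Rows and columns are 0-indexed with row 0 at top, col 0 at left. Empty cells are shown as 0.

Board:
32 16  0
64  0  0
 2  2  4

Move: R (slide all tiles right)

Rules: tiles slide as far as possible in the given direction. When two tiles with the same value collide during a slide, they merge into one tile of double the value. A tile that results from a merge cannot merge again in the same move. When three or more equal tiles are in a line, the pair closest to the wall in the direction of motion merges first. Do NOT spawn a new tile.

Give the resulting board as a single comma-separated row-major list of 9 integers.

Answer: 0, 32, 16, 0, 0, 64, 0, 4, 4

Derivation:
Slide right:
row 0: [32, 16, 0] -> [0, 32, 16]
row 1: [64, 0, 0] -> [0, 0, 64]
row 2: [2, 2, 4] -> [0, 4, 4]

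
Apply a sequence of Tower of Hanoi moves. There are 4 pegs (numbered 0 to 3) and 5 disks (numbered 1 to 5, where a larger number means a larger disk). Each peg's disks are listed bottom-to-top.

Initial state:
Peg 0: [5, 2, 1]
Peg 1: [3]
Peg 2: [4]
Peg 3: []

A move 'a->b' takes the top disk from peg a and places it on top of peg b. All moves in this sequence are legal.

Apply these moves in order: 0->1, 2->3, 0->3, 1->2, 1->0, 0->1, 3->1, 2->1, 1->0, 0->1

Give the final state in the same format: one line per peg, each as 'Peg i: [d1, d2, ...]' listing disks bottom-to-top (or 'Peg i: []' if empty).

Answer: Peg 0: [5]
Peg 1: [3, 2, 1]
Peg 2: []
Peg 3: [4]

Derivation:
After move 1 (0->1):
Peg 0: [5, 2]
Peg 1: [3, 1]
Peg 2: [4]
Peg 3: []

After move 2 (2->3):
Peg 0: [5, 2]
Peg 1: [3, 1]
Peg 2: []
Peg 3: [4]

After move 3 (0->3):
Peg 0: [5]
Peg 1: [3, 1]
Peg 2: []
Peg 3: [4, 2]

After move 4 (1->2):
Peg 0: [5]
Peg 1: [3]
Peg 2: [1]
Peg 3: [4, 2]

After move 5 (1->0):
Peg 0: [5, 3]
Peg 1: []
Peg 2: [1]
Peg 3: [4, 2]

After move 6 (0->1):
Peg 0: [5]
Peg 1: [3]
Peg 2: [1]
Peg 3: [4, 2]

After move 7 (3->1):
Peg 0: [5]
Peg 1: [3, 2]
Peg 2: [1]
Peg 3: [4]

After move 8 (2->1):
Peg 0: [5]
Peg 1: [3, 2, 1]
Peg 2: []
Peg 3: [4]

After move 9 (1->0):
Peg 0: [5, 1]
Peg 1: [3, 2]
Peg 2: []
Peg 3: [4]

After move 10 (0->1):
Peg 0: [5]
Peg 1: [3, 2, 1]
Peg 2: []
Peg 3: [4]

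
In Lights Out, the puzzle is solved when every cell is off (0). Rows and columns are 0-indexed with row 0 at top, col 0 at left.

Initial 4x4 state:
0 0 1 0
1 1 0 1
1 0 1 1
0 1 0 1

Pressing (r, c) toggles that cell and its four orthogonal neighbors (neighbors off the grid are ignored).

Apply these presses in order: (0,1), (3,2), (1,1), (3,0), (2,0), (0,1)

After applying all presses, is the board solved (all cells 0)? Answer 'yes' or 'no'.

After press 1 at (0,1):
1 1 0 0
1 0 0 1
1 0 1 1
0 1 0 1

After press 2 at (3,2):
1 1 0 0
1 0 0 1
1 0 0 1
0 0 1 0

After press 3 at (1,1):
1 0 0 0
0 1 1 1
1 1 0 1
0 0 1 0

After press 4 at (3,0):
1 0 0 0
0 1 1 1
0 1 0 1
1 1 1 0

After press 5 at (2,0):
1 0 0 0
1 1 1 1
1 0 0 1
0 1 1 0

After press 6 at (0,1):
0 1 1 0
1 0 1 1
1 0 0 1
0 1 1 0

Lights still on: 9

Answer: no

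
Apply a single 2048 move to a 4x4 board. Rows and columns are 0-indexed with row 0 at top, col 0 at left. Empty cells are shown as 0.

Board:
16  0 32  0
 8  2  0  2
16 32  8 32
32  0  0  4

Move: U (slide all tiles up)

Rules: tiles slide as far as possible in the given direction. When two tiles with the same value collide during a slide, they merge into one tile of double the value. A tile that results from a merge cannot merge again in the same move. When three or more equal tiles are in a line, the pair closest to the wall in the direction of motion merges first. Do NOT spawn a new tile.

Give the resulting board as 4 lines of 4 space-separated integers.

Answer: 16  2 32  2
 8 32  8 32
16  0  0  4
32  0  0  0

Derivation:
Slide up:
col 0: [16, 8, 16, 32] -> [16, 8, 16, 32]
col 1: [0, 2, 32, 0] -> [2, 32, 0, 0]
col 2: [32, 0, 8, 0] -> [32, 8, 0, 0]
col 3: [0, 2, 32, 4] -> [2, 32, 4, 0]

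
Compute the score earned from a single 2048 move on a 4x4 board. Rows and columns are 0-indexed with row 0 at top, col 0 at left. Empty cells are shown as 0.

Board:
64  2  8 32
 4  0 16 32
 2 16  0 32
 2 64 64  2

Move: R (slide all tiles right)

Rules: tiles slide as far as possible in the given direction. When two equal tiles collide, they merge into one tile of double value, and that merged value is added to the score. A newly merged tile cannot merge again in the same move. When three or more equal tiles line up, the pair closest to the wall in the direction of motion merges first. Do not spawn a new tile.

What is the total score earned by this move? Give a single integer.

Answer: 128

Derivation:
Slide right:
row 0: [64, 2, 8, 32] -> [64, 2, 8, 32]  score +0 (running 0)
row 1: [4, 0, 16, 32] -> [0, 4, 16, 32]  score +0 (running 0)
row 2: [2, 16, 0, 32] -> [0, 2, 16, 32]  score +0 (running 0)
row 3: [2, 64, 64, 2] -> [0, 2, 128, 2]  score +128 (running 128)
Board after move:
 64   2   8  32
  0   4  16  32
  0   2  16  32
  0   2 128   2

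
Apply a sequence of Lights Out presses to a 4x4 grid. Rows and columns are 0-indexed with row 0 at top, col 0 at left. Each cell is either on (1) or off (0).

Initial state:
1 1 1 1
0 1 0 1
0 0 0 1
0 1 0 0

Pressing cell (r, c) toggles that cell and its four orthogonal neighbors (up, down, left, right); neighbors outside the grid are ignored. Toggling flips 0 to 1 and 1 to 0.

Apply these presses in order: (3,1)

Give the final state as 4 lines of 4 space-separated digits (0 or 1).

After press 1 at (3,1):
1 1 1 1
0 1 0 1
0 1 0 1
1 0 1 0

Answer: 1 1 1 1
0 1 0 1
0 1 0 1
1 0 1 0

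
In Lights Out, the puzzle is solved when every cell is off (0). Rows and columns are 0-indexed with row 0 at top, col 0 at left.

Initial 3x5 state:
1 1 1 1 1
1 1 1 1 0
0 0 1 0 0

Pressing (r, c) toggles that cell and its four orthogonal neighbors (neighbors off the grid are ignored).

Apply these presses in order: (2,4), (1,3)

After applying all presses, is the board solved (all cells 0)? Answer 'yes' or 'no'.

Answer: no

Derivation:
After press 1 at (2,4):
1 1 1 1 1
1 1 1 1 1
0 0 1 1 1

After press 2 at (1,3):
1 1 1 0 1
1 1 0 0 0
0 0 1 0 1

Lights still on: 8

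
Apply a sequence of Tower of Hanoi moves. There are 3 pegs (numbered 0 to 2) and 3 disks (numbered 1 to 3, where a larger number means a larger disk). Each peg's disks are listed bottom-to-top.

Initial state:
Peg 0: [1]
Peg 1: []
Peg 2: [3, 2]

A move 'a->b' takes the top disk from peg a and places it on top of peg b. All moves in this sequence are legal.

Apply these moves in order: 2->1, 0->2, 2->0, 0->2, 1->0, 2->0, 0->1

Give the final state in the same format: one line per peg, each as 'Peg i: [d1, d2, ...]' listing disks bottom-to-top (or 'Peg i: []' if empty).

After move 1 (2->1):
Peg 0: [1]
Peg 1: [2]
Peg 2: [3]

After move 2 (0->2):
Peg 0: []
Peg 1: [2]
Peg 2: [3, 1]

After move 3 (2->0):
Peg 0: [1]
Peg 1: [2]
Peg 2: [3]

After move 4 (0->2):
Peg 0: []
Peg 1: [2]
Peg 2: [3, 1]

After move 5 (1->0):
Peg 0: [2]
Peg 1: []
Peg 2: [3, 1]

After move 6 (2->0):
Peg 0: [2, 1]
Peg 1: []
Peg 2: [3]

After move 7 (0->1):
Peg 0: [2]
Peg 1: [1]
Peg 2: [3]

Answer: Peg 0: [2]
Peg 1: [1]
Peg 2: [3]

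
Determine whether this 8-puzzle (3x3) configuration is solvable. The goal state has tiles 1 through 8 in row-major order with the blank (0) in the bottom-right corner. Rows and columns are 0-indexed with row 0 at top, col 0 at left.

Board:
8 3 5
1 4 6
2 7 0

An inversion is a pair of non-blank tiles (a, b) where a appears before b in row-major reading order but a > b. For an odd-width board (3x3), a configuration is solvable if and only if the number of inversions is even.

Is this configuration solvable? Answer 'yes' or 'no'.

Inversions (pairs i<j in row-major order where tile[i] > tile[j] > 0): 14
14 is even, so the puzzle is solvable.

Answer: yes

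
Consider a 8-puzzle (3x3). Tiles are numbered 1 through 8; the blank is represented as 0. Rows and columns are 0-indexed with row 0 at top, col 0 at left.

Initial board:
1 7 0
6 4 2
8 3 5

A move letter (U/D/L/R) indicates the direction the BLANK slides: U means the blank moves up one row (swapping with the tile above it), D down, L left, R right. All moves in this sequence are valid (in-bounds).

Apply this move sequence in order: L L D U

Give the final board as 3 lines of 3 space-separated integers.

Answer: 0 1 7
6 4 2
8 3 5

Derivation:
After move 1 (L):
1 0 7
6 4 2
8 3 5

After move 2 (L):
0 1 7
6 4 2
8 3 5

After move 3 (D):
6 1 7
0 4 2
8 3 5

After move 4 (U):
0 1 7
6 4 2
8 3 5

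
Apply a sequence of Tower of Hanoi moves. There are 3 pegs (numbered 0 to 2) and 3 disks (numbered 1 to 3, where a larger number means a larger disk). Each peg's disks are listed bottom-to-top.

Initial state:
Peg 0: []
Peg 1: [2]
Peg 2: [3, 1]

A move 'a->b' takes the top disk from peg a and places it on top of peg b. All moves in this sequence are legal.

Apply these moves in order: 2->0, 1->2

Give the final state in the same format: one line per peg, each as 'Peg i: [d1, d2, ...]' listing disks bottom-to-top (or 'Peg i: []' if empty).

After move 1 (2->0):
Peg 0: [1]
Peg 1: [2]
Peg 2: [3]

After move 2 (1->2):
Peg 0: [1]
Peg 1: []
Peg 2: [3, 2]

Answer: Peg 0: [1]
Peg 1: []
Peg 2: [3, 2]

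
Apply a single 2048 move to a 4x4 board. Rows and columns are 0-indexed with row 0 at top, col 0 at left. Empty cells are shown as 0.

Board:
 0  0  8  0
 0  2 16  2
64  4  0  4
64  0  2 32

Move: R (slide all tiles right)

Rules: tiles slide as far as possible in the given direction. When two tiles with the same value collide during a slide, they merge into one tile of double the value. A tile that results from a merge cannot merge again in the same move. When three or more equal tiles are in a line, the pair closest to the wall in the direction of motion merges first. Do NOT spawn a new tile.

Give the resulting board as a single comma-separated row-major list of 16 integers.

Slide right:
row 0: [0, 0, 8, 0] -> [0, 0, 0, 8]
row 1: [0, 2, 16, 2] -> [0, 2, 16, 2]
row 2: [64, 4, 0, 4] -> [0, 0, 64, 8]
row 3: [64, 0, 2, 32] -> [0, 64, 2, 32]

Answer: 0, 0, 0, 8, 0, 2, 16, 2, 0, 0, 64, 8, 0, 64, 2, 32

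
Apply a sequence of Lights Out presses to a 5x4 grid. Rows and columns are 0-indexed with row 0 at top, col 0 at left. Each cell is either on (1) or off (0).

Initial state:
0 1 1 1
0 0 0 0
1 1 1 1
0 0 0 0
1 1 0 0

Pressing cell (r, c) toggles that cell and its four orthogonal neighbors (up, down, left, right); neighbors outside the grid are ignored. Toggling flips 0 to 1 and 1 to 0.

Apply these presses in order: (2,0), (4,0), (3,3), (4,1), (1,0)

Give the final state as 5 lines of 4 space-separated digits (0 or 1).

Answer: 1 1 1 1
0 1 0 0
1 0 1 0
0 1 1 1
1 1 1 1

Derivation:
After press 1 at (2,0):
0 1 1 1
1 0 0 0
0 0 1 1
1 0 0 0
1 1 0 0

After press 2 at (4,0):
0 1 1 1
1 0 0 0
0 0 1 1
0 0 0 0
0 0 0 0

After press 3 at (3,3):
0 1 1 1
1 0 0 0
0 0 1 0
0 0 1 1
0 0 0 1

After press 4 at (4,1):
0 1 1 1
1 0 0 0
0 0 1 0
0 1 1 1
1 1 1 1

After press 5 at (1,0):
1 1 1 1
0 1 0 0
1 0 1 0
0 1 1 1
1 1 1 1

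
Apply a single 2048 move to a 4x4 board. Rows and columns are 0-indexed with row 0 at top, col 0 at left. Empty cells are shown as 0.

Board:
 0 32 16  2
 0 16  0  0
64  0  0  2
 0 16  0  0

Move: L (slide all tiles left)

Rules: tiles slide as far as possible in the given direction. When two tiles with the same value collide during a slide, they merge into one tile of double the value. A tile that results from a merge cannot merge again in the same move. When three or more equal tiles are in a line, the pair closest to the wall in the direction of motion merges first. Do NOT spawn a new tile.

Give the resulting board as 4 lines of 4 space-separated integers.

Answer: 32 16  2  0
16  0  0  0
64  2  0  0
16  0  0  0

Derivation:
Slide left:
row 0: [0, 32, 16, 2] -> [32, 16, 2, 0]
row 1: [0, 16, 0, 0] -> [16, 0, 0, 0]
row 2: [64, 0, 0, 2] -> [64, 2, 0, 0]
row 3: [0, 16, 0, 0] -> [16, 0, 0, 0]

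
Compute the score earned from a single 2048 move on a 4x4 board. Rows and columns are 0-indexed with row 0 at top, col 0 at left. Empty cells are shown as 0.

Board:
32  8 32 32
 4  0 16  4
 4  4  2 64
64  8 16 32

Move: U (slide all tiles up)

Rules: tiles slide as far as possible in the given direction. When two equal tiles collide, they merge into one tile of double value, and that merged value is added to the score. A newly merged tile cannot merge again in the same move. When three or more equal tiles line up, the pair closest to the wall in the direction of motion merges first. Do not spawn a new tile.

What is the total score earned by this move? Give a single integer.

Slide up:
col 0: [32, 4, 4, 64] -> [32, 8, 64, 0]  score +8 (running 8)
col 1: [8, 0, 4, 8] -> [8, 4, 8, 0]  score +0 (running 8)
col 2: [32, 16, 2, 16] -> [32, 16, 2, 16]  score +0 (running 8)
col 3: [32, 4, 64, 32] -> [32, 4, 64, 32]  score +0 (running 8)
Board after move:
32  8 32 32
 8  4 16  4
64  8  2 64
 0  0 16 32

Answer: 8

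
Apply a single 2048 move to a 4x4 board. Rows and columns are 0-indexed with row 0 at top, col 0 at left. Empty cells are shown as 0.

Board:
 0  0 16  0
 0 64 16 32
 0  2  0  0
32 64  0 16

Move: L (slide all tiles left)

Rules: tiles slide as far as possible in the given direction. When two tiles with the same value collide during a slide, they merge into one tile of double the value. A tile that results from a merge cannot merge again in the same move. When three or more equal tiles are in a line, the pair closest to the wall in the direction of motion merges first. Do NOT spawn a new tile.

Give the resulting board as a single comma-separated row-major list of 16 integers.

Answer: 16, 0, 0, 0, 64, 16, 32, 0, 2, 0, 0, 0, 32, 64, 16, 0

Derivation:
Slide left:
row 0: [0, 0, 16, 0] -> [16, 0, 0, 0]
row 1: [0, 64, 16, 32] -> [64, 16, 32, 0]
row 2: [0, 2, 0, 0] -> [2, 0, 0, 0]
row 3: [32, 64, 0, 16] -> [32, 64, 16, 0]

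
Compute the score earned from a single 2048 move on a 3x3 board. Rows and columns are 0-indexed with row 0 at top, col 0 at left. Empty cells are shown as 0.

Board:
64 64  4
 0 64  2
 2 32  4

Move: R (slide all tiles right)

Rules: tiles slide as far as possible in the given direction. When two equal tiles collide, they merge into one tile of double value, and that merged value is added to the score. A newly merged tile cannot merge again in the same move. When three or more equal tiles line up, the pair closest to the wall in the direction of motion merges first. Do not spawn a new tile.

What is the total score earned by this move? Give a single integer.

Answer: 128

Derivation:
Slide right:
row 0: [64, 64, 4] -> [0, 128, 4]  score +128 (running 128)
row 1: [0, 64, 2] -> [0, 64, 2]  score +0 (running 128)
row 2: [2, 32, 4] -> [2, 32, 4]  score +0 (running 128)
Board after move:
  0 128   4
  0  64   2
  2  32   4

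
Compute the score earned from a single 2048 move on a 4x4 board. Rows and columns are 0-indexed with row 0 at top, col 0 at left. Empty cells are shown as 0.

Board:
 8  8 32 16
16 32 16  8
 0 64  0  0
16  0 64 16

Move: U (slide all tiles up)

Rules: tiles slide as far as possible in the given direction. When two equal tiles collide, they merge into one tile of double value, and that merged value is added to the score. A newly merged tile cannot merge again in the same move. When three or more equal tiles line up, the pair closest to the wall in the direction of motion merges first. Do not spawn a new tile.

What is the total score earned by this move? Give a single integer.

Answer: 32

Derivation:
Slide up:
col 0: [8, 16, 0, 16] -> [8, 32, 0, 0]  score +32 (running 32)
col 1: [8, 32, 64, 0] -> [8, 32, 64, 0]  score +0 (running 32)
col 2: [32, 16, 0, 64] -> [32, 16, 64, 0]  score +0 (running 32)
col 3: [16, 8, 0, 16] -> [16, 8, 16, 0]  score +0 (running 32)
Board after move:
 8  8 32 16
32 32 16  8
 0 64 64 16
 0  0  0  0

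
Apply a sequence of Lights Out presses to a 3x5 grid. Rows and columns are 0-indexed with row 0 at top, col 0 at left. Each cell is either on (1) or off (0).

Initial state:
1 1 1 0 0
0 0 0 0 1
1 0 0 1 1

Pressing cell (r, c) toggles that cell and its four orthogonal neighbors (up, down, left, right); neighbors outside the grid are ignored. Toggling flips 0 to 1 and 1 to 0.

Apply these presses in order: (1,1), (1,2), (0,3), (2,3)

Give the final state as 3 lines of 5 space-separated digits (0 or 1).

After press 1 at (1,1):
1 0 1 0 0
1 1 1 0 1
1 1 0 1 1

After press 2 at (1,2):
1 0 0 0 0
1 0 0 1 1
1 1 1 1 1

After press 3 at (0,3):
1 0 1 1 1
1 0 0 0 1
1 1 1 1 1

After press 4 at (2,3):
1 0 1 1 1
1 0 0 1 1
1 1 0 0 0

Answer: 1 0 1 1 1
1 0 0 1 1
1 1 0 0 0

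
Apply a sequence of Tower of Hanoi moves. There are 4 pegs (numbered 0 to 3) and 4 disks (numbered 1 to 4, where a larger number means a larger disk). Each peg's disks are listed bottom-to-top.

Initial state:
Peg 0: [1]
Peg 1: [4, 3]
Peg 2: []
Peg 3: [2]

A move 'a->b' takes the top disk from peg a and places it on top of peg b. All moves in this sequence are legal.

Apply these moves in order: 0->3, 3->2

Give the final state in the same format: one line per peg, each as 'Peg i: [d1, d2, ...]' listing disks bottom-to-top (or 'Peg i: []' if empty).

Answer: Peg 0: []
Peg 1: [4, 3]
Peg 2: [1]
Peg 3: [2]

Derivation:
After move 1 (0->3):
Peg 0: []
Peg 1: [4, 3]
Peg 2: []
Peg 3: [2, 1]

After move 2 (3->2):
Peg 0: []
Peg 1: [4, 3]
Peg 2: [1]
Peg 3: [2]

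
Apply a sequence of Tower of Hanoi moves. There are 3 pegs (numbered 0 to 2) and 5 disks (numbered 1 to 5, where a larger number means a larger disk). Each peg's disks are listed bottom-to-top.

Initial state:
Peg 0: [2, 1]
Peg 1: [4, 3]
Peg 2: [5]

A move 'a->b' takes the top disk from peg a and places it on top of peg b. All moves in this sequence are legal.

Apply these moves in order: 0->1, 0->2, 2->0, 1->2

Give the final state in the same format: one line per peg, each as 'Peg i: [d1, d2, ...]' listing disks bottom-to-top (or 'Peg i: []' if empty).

After move 1 (0->1):
Peg 0: [2]
Peg 1: [4, 3, 1]
Peg 2: [5]

After move 2 (0->2):
Peg 0: []
Peg 1: [4, 3, 1]
Peg 2: [5, 2]

After move 3 (2->0):
Peg 0: [2]
Peg 1: [4, 3, 1]
Peg 2: [5]

After move 4 (1->2):
Peg 0: [2]
Peg 1: [4, 3]
Peg 2: [5, 1]

Answer: Peg 0: [2]
Peg 1: [4, 3]
Peg 2: [5, 1]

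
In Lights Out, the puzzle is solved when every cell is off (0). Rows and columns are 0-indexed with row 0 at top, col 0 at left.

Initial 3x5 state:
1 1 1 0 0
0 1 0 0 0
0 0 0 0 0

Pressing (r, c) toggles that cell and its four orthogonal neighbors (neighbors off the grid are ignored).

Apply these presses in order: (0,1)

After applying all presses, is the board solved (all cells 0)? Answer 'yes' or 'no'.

After press 1 at (0,1):
0 0 0 0 0
0 0 0 0 0
0 0 0 0 0

Lights still on: 0

Answer: yes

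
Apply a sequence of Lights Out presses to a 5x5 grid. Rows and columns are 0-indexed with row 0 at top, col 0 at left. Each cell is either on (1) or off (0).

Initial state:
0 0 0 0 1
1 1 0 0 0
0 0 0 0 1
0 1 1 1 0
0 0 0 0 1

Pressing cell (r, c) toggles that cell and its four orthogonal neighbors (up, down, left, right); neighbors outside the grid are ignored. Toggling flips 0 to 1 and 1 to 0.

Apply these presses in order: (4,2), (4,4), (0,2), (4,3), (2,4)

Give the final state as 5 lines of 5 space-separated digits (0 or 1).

After press 1 at (4,2):
0 0 0 0 1
1 1 0 0 0
0 0 0 0 1
0 1 0 1 0
0 1 1 1 1

After press 2 at (4,4):
0 0 0 0 1
1 1 0 0 0
0 0 0 0 1
0 1 0 1 1
0 1 1 0 0

After press 3 at (0,2):
0 1 1 1 1
1 1 1 0 0
0 0 0 0 1
0 1 0 1 1
0 1 1 0 0

After press 4 at (4,3):
0 1 1 1 1
1 1 1 0 0
0 0 0 0 1
0 1 0 0 1
0 1 0 1 1

After press 5 at (2,4):
0 1 1 1 1
1 1 1 0 1
0 0 0 1 0
0 1 0 0 0
0 1 0 1 1

Answer: 0 1 1 1 1
1 1 1 0 1
0 0 0 1 0
0 1 0 0 0
0 1 0 1 1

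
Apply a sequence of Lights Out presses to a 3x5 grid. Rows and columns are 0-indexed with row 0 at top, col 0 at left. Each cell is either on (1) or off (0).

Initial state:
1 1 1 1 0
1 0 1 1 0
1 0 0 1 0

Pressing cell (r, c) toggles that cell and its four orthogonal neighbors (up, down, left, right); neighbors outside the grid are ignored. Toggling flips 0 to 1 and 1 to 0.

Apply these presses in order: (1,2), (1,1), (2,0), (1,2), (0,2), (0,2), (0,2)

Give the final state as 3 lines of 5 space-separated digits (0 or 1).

After press 1 at (1,2):
1 1 0 1 0
1 1 0 0 0
1 0 1 1 0

After press 2 at (1,1):
1 0 0 1 0
0 0 1 0 0
1 1 1 1 0

After press 3 at (2,0):
1 0 0 1 0
1 0 1 0 0
0 0 1 1 0

After press 4 at (1,2):
1 0 1 1 0
1 1 0 1 0
0 0 0 1 0

After press 5 at (0,2):
1 1 0 0 0
1 1 1 1 0
0 0 0 1 0

After press 6 at (0,2):
1 0 1 1 0
1 1 0 1 0
0 0 0 1 0

After press 7 at (0,2):
1 1 0 0 0
1 1 1 1 0
0 0 0 1 0

Answer: 1 1 0 0 0
1 1 1 1 0
0 0 0 1 0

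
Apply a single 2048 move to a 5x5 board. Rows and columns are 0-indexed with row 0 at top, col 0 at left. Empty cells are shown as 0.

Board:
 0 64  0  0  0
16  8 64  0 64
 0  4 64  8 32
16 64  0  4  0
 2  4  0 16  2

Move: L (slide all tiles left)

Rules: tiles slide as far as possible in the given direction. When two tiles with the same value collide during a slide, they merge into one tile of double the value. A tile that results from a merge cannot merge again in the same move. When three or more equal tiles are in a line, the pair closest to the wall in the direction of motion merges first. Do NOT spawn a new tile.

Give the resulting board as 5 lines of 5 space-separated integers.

Answer:  64   0   0   0   0
 16   8 128   0   0
  4  64   8  32   0
 16  64   4   0   0
  2   4  16   2   0

Derivation:
Slide left:
row 0: [0, 64, 0, 0, 0] -> [64, 0, 0, 0, 0]
row 1: [16, 8, 64, 0, 64] -> [16, 8, 128, 0, 0]
row 2: [0, 4, 64, 8, 32] -> [4, 64, 8, 32, 0]
row 3: [16, 64, 0, 4, 0] -> [16, 64, 4, 0, 0]
row 4: [2, 4, 0, 16, 2] -> [2, 4, 16, 2, 0]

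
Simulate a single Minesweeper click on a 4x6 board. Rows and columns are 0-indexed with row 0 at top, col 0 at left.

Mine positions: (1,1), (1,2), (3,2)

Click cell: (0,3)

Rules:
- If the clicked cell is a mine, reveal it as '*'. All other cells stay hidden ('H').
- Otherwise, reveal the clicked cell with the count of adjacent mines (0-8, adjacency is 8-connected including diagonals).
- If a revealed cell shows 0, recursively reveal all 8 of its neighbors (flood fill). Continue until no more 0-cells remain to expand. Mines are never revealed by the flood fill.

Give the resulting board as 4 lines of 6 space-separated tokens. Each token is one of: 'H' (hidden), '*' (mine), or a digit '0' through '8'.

H H H 1 H H
H H H H H H
H H H H H H
H H H H H H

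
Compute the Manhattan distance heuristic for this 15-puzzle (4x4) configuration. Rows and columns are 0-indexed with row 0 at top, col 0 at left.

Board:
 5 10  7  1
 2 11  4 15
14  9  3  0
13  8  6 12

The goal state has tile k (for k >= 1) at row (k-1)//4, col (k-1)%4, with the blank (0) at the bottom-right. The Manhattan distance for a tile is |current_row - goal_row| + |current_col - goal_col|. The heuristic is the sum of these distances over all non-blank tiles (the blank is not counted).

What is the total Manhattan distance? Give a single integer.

Answer: 29

Derivation:
Tile 5: (0,0)->(1,0) = 1
Tile 10: (0,1)->(2,1) = 2
Tile 7: (0,2)->(1,2) = 1
Tile 1: (0,3)->(0,0) = 3
Tile 2: (1,0)->(0,1) = 2
Tile 11: (1,1)->(2,2) = 2
Tile 4: (1,2)->(0,3) = 2
Tile 15: (1,3)->(3,2) = 3
Tile 14: (2,0)->(3,1) = 2
Tile 9: (2,1)->(2,0) = 1
Tile 3: (2,2)->(0,2) = 2
Tile 13: (3,0)->(3,0) = 0
Tile 8: (3,1)->(1,3) = 4
Tile 6: (3,2)->(1,1) = 3
Tile 12: (3,3)->(2,3) = 1
Sum: 1 + 2 + 1 + 3 + 2 + 2 + 2 + 3 + 2 + 1 + 2 + 0 + 4 + 3 + 1 = 29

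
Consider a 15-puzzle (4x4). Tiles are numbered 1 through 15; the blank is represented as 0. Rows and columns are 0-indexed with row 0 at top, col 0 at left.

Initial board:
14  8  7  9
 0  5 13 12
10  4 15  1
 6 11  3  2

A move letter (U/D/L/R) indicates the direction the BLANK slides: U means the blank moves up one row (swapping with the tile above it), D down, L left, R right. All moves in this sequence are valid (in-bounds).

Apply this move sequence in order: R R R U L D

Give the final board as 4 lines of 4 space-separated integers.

Answer: 14  8 12  7
 5 13  0  9
10  4 15  1
 6 11  3  2

Derivation:
After move 1 (R):
14  8  7  9
 5  0 13 12
10  4 15  1
 6 11  3  2

After move 2 (R):
14  8  7  9
 5 13  0 12
10  4 15  1
 6 11  3  2

After move 3 (R):
14  8  7  9
 5 13 12  0
10  4 15  1
 6 11  3  2

After move 4 (U):
14  8  7  0
 5 13 12  9
10  4 15  1
 6 11  3  2

After move 5 (L):
14  8  0  7
 5 13 12  9
10  4 15  1
 6 11  3  2

After move 6 (D):
14  8 12  7
 5 13  0  9
10  4 15  1
 6 11  3  2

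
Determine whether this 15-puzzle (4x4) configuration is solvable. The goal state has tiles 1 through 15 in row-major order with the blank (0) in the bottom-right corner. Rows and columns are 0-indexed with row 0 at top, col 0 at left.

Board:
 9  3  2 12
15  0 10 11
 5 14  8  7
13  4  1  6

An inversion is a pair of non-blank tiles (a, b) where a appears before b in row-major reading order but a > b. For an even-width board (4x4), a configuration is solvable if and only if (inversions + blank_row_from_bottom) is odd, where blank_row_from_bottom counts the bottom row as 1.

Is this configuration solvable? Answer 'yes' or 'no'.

Answer: yes

Derivation:
Inversions: 60
Blank is in row 1 (0-indexed from top), which is row 3 counting from the bottom (bottom = 1).
60 + 3 = 63, which is odd, so the puzzle is solvable.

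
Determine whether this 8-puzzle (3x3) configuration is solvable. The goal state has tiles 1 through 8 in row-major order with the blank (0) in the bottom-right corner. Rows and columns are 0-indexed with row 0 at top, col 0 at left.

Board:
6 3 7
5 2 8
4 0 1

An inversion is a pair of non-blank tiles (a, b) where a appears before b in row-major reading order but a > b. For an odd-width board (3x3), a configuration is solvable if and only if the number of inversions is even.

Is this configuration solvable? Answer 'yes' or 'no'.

Answer: yes

Derivation:
Inversions (pairs i<j in row-major order where tile[i] > tile[j] > 0): 18
18 is even, so the puzzle is solvable.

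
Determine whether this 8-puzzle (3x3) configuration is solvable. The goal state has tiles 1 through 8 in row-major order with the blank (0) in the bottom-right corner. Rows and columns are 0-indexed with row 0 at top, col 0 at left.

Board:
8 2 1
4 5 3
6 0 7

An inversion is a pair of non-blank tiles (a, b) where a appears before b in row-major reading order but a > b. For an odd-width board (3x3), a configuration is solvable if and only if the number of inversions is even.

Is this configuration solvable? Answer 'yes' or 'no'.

Inversions (pairs i<j in row-major order where tile[i] > tile[j] > 0): 10
10 is even, so the puzzle is solvable.

Answer: yes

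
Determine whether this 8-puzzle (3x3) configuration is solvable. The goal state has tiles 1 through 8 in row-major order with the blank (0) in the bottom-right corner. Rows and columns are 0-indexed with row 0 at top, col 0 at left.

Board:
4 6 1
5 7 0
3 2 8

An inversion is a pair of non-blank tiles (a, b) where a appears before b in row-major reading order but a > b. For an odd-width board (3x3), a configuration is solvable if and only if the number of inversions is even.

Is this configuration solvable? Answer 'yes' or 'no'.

Answer: yes

Derivation:
Inversions (pairs i<j in row-major order where tile[i] > tile[j] > 0): 12
12 is even, so the puzzle is solvable.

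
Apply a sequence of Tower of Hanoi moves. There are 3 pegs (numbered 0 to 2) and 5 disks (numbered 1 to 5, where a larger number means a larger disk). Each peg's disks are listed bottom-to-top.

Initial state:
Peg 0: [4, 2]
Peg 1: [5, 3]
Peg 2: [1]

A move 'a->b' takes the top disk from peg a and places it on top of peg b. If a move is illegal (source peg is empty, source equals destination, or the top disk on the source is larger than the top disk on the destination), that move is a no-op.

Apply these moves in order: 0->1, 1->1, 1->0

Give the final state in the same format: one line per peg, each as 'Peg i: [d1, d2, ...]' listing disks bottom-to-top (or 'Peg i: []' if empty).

After move 1 (0->1):
Peg 0: [4]
Peg 1: [5, 3, 2]
Peg 2: [1]

After move 2 (1->1):
Peg 0: [4]
Peg 1: [5, 3, 2]
Peg 2: [1]

After move 3 (1->0):
Peg 0: [4, 2]
Peg 1: [5, 3]
Peg 2: [1]

Answer: Peg 0: [4, 2]
Peg 1: [5, 3]
Peg 2: [1]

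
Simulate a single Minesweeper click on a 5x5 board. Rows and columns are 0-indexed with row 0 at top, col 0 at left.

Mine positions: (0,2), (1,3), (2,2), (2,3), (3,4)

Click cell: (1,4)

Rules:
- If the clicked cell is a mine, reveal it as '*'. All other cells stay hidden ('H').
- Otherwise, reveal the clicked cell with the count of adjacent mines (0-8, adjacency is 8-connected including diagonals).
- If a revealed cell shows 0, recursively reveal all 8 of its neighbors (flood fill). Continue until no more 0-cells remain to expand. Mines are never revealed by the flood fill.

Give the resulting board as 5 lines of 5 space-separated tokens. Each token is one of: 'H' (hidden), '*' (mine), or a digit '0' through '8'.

H H H H H
H H H H 2
H H H H H
H H H H H
H H H H H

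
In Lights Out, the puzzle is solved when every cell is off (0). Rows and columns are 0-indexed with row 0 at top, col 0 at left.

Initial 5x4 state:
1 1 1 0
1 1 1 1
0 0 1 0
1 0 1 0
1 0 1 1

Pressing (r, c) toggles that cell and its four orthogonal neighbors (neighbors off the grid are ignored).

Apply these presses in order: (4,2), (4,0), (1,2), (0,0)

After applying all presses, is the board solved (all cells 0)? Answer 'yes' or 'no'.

Answer: yes

Derivation:
After press 1 at (4,2):
1 1 1 0
1 1 1 1
0 0 1 0
1 0 0 0
1 1 0 0

After press 2 at (4,0):
1 1 1 0
1 1 1 1
0 0 1 0
0 0 0 0
0 0 0 0

After press 3 at (1,2):
1 1 0 0
1 0 0 0
0 0 0 0
0 0 0 0
0 0 0 0

After press 4 at (0,0):
0 0 0 0
0 0 0 0
0 0 0 0
0 0 0 0
0 0 0 0

Lights still on: 0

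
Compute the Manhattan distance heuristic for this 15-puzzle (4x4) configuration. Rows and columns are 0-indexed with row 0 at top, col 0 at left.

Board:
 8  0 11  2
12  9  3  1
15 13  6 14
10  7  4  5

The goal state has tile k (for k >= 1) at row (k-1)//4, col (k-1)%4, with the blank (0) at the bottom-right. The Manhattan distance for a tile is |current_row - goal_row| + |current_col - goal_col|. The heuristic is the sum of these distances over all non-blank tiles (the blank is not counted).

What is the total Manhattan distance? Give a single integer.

Answer: 43

Derivation:
Tile 8: at (0,0), goal (1,3), distance |0-1|+|0-3| = 4
Tile 11: at (0,2), goal (2,2), distance |0-2|+|2-2| = 2
Tile 2: at (0,3), goal (0,1), distance |0-0|+|3-1| = 2
Tile 12: at (1,0), goal (2,3), distance |1-2|+|0-3| = 4
Tile 9: at (1,1), goal (2,0), distance |1-2|+|1-0| = 2
Tile 3: at (1,2), goal (0,2), distance |1-0|+|2-2| = 1
Tile 1: at (1,3), goal (0,0), distance |1-0|+|3-0| = 4
Tile 15: at (2,0), goal (3,2), distance |2-3|+|0-2| = 3
Tile 13: at (2,1), goal (3,0), distance |2-3|+|1-0| = 2
Tile 6: at (2,2), goal (1,1), distance |2-1|+|2-1| = 2
Tile 14: at (2,3), goal (3,1), distance |2-3|+|3-1| = 3
Tile 10: at (3,0), goal (2,1), distance |3-2|+|0-1| = 2
Tile 7: at (3,1), goal (1,2), distance |3-1|+|1-2| = 3
Tile 4: at (3,2), goal (0,3), distance |3-0|+|2-3| = 4
Tile 5: at (3,3), goal (1,0), distance |3-1|+|3-0| = 5
Sum: 4 + 2 + 2 + 4 + 2 + 1 + 4 + 3 + 2 + 2 + 3 + 2 + 3 + 4 + 5 = 43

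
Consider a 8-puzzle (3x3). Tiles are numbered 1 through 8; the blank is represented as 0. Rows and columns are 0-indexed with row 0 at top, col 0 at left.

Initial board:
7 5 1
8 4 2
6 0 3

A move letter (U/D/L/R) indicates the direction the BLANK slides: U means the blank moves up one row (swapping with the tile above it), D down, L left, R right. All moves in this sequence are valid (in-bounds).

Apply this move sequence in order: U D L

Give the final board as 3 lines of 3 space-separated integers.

Answer: 7 5 1
8 4 2
0 6 3

Derivation:
After move 1 (U):
7 5 1
8 0 2
6 4 3

After move 2 (D):
7 5 1
8 4 2
6 0 3

After move 3 (L):
7 5 1
8 4 2
0 6 3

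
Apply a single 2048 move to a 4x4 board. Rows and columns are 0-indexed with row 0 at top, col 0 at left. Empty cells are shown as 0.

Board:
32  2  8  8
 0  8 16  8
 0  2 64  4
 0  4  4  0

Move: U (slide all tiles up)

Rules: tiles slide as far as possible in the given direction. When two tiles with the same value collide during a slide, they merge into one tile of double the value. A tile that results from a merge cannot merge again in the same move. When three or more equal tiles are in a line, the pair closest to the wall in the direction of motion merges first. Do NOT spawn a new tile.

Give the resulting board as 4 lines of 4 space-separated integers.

Slide up:
col 0: [32, 0, 0, 0] -> [32, 0, 0, 0]
col 1: [2, 8, 2, 4] -> [2, 8, 2, 4]
col 2: [8, 16, 64, 4] -> [8, 16, 64, 4]
col 3: [8, 8, 4, 0] -> [16, 4, 0, 0]

Answer: 32  2  8 16
 0  8 16  4
 0  2 64  0
 0  4  4  0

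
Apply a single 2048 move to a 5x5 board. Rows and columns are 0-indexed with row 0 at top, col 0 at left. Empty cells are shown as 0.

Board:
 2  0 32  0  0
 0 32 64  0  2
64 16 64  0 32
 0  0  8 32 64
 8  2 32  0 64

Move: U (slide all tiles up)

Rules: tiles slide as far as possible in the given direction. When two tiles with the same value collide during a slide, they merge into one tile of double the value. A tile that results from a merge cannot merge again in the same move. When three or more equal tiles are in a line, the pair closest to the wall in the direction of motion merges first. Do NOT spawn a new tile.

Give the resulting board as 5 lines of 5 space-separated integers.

Slide up:
col 0: [2, 0, 64, 0, 8] -> [2, 64, 8, 0, 0]
col 1: [0, 32, 16, 0, 2] -> [32, 16, 2, 0, 0]
col 2: [32, 64, 64, 8, 32] -> [32, 128, 8, 32, 0]
col 3: [0, 0, 0, 32, 0] -> [32, 0, 0, 0, 0]
col 4: [0, 2, 32, 64, 64] -> [2, 32, 128, 0, 0]

Answer:   2  32  32  32   2
 64  16 128   0  32
  8   2   8   0 128
  0   0  32   0   0
  0   0   0   0   0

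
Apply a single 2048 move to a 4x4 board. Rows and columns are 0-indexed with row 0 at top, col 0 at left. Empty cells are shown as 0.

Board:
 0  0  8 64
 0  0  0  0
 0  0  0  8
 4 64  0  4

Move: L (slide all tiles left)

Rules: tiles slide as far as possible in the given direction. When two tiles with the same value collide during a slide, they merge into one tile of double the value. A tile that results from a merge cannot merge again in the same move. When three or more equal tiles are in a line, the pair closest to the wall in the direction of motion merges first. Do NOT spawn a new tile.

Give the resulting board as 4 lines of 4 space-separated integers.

Slide left:
row 0: [0, 0, 8, 64] -> [8, 64, 0, 0]
row 1: [0, 0, 0, 0] -> [0, 0, 0, 0]
row 2: [0, 0, 0, 8] -> [8, 0, 0, 0]
row 3: [4, 64, 0, 4] -> [4, 64, 4, 0]

Answer:  8 64  0  0
 0  0  0  0
 8  0  0  0
 4 64  4  0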